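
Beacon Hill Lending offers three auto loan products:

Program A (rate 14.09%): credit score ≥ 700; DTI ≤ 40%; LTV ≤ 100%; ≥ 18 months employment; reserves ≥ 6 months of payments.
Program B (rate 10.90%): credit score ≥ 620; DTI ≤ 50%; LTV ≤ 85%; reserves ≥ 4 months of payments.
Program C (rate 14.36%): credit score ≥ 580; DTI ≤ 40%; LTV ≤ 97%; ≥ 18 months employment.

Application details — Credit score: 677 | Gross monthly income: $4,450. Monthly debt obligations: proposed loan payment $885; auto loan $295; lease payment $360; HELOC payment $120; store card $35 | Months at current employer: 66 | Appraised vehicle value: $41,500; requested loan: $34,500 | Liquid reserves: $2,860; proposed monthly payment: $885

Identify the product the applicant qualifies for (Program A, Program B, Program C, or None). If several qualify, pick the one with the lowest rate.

Program C

Total debts = (885 + 295 + 360 + 120 + 35) = 1,695; DTI = 1,695/4,450 = 38.1%.
LTV = 34,500/41,500 = 83.1%.
Reserves = 2,860/885 = 3.2 months.
Program A: score 677 < 700; DTI 38.1% ≤ 40%; LTV 83.1% ≤ 100%; employment 66 ≥ 18 mo; reserves 3.2 < 6 mo → does not qualify.
Program B: score 677 ≥ 620; DTI 38.1% ≤ 50%; LTV 83.1% ≤ 85%; reserves 3.2 < 4 mo → does not qualify.
Program C: score 677 ≥ 580; DTI 38.1% ≤ 40%; LTV 83.1% ≤ 97%; employment 66 ≥ 18 mo → qualifies.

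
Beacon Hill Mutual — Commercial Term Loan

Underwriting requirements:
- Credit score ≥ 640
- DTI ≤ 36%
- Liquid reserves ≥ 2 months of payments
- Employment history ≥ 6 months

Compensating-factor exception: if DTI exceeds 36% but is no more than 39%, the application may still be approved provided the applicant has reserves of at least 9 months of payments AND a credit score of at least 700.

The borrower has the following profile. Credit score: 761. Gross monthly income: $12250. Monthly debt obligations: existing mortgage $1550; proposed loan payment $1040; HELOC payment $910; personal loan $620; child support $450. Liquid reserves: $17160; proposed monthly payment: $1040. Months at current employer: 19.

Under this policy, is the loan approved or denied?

Credit score 761 ≥ 640 (meets base)
Total debts = (1,550 + 1,040 + 910 + 620 + 450) = 4,570. DTI = 4,570/12,250 = 37.3% > 36% — standard DTI limit exceeded.
Reserves: 17,160 ÷ 1,040 = 16.5 months (meets 2-month minimum)
Employment 19 ≥ 6 months
DTI 37.3% is within the 36%–39% exception band; checking compensating factors.
Override check — reserves: 16.5 mo (ok); score: 761 (ok).
Both compensating conditions met → exception applies.

Approved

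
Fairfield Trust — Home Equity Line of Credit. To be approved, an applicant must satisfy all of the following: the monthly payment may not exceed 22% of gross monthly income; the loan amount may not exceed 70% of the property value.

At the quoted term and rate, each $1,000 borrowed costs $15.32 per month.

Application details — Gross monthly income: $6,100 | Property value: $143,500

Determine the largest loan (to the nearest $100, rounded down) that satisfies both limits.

Payment cap: 22% × $6,100 = $1,342/month.
At $15.32 per $1,000, that supports 1,342/15.32 × 1,000 ≈ $87,597 → $87,500.
LTV cap: 70% × $143,500 = $100,450 → $100,400.
Binding constraint: payment-to-income.

$87,500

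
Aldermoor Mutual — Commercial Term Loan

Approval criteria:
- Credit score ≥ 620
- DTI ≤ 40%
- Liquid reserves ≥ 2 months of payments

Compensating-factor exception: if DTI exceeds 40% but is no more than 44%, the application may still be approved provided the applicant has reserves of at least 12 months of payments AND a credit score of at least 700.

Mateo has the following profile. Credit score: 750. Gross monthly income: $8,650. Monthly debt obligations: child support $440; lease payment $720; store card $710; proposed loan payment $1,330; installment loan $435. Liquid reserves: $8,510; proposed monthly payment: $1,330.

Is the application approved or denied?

Denied

Credit score 750 ≥ 620 (meets base)
Total debts = (440 + 720 + 710 + 1,330 + 435) = 3,635. DTI = 3,635/8,650 = 42% > 40% — standard DTI limit exceeded.
Reserves: 8,510 ÷ 1,330 = 6.4 months (meets 2-month minimum)
42% falls in the override range (40%–44%), so the compensating-factor test applies.
Override check — reserves: 6.4 mo (short of 12); score: 750 (ok).
Override conditions not both satisfied; exception does not apply.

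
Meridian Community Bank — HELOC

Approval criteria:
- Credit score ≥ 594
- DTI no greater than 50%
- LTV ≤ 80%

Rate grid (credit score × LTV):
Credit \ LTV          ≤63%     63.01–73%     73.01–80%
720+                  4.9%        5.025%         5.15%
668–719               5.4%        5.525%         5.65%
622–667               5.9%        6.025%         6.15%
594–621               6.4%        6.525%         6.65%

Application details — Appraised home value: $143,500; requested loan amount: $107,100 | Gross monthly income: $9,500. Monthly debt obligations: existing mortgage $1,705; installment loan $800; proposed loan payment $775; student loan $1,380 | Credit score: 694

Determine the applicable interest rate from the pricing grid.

Credit score 694 ≥ 594; Total monthly debts = (1,705 + 800 + 775 + 1,380) = 4,660. DTI = 4,660/9,500 = 49.1% ≤ 50%
LTV: 107,100 ÷ 143,500 = 74.6%, within 80% cap
Score 694 is in the 668–719 band; LTV 74.6% is in the 73.01–80% band → 5.65%.

5.65%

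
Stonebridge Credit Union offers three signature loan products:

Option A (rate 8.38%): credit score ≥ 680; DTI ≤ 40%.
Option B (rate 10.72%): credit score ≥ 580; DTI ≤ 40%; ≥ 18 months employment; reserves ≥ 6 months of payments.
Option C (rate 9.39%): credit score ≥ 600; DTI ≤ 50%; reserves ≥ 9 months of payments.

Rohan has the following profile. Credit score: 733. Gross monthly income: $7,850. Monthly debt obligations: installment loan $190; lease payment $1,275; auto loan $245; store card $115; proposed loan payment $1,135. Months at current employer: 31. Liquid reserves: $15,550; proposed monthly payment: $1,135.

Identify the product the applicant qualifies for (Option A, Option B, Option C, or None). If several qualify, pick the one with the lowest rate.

Option A

Total debts = (190 + 1,275 + 245 + 115 + 1,135) = 2,960; DTI = 2,960/7,850 = 37.7%.
Reserves = 15,550/1,135 = 13.7 months.
Option A: score 733 ≥ 680; DTI 37.7% ≤ 40% → qualifies.
Option B: score 733 ≥ 580; DTI 37.7% ≤ 40%; employment 31 ≥ 18 mo; reserves 13.7 ≥ 6 mo → qualifies.
Option C: score 733 ≥ 600; DTI 37.7% ≤ 50%; reserves 13.7 ≥ 9 mo → qualifies.
Qualifying: Option A, Option B, Option C. Lowest rate is 8.38% → Option A.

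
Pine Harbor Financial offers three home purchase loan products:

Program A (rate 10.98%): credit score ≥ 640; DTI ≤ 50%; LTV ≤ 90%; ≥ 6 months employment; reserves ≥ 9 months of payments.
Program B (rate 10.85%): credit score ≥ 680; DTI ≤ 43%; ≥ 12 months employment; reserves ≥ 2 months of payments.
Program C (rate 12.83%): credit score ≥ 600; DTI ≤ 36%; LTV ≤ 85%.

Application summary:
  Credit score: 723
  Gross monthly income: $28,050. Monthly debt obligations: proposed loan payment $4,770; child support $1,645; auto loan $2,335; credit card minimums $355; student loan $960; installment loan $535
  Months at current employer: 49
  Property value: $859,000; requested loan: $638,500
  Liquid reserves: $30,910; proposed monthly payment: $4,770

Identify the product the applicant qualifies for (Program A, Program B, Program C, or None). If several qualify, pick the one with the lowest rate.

Program B

Total debts = (4,770 + 1,645 + 2,335 + 355 + 960 + 535) = 10,600; DTI = 10,600/28,050 = 37.8%.
LTV = 638,500/859,000 = 74.3%.
Reserves = 30,910/4,770 = 6.5 months.
Program A: score 723 ≥ 640; DTI 37.8% ≤ 50%; LTV 74.3% ≤ 90%; employment 49 ≥ 6 mo; reserves 6.5 < 9 mo → does not qualify.
Program B: score 723 ≥ 680; DTI 37.8% ≤ 43%; employment 49 ≥ 12 mo; reserves 6.5 ≥ 2 mo → qualifies.
Program C: score 723 ≥ 600; DTI 37.8% > 36%; LTV 74.3% ≤ 85% → does not qualify.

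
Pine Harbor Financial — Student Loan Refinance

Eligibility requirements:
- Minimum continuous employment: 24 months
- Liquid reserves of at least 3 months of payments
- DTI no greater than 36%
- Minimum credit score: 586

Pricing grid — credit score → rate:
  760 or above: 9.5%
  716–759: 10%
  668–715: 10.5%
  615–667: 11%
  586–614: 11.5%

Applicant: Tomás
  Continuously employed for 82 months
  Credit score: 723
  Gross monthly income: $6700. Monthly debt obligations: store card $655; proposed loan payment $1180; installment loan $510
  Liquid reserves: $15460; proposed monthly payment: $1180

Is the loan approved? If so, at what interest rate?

Credit score 723 ≥ 586 (meets minimum)
Reserves: 15,460 ÷ 1,180 = 13.1 months (meets 3-month minimum)
Employment 82 ≥ 24 months
Total monthly debts = (655 + 1,180 + 510) = 2,345. DTI = 2,345/6,700 = 35% ≤ 36%
All requirements met. Score 723 falls in the 716–759 tier → 10%.

Approved at 10%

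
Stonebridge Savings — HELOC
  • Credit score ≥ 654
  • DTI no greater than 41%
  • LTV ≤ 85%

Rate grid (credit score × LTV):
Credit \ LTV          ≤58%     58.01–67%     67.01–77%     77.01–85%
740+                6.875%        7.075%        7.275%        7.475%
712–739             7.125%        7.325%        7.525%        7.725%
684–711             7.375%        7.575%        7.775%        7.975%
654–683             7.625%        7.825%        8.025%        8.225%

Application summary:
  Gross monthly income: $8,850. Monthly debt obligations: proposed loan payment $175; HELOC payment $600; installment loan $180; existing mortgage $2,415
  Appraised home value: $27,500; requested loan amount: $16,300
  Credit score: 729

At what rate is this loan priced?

Credit score 729 ≥ 654; Total monthly debts = (175 + 600 + 180 + 2,415) = 3,370. DTI: 3,370 ÷ 8,850 = 38.1%, within the 41% cap
LTV = 16,300/27,500 = 59.3% ≤ 85%
Credit 729 → row 712–739; LTV 59.3% → column 58.01–67%. Grid cell → 7.325%.

7.325%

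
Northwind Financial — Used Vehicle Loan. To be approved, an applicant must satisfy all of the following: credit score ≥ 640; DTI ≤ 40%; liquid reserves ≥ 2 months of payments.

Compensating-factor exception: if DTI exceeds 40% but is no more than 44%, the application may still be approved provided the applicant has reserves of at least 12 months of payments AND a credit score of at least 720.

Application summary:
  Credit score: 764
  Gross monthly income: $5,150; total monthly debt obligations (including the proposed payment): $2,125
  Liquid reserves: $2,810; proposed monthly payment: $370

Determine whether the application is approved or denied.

Denied

Credit score 764 ≥ 640 (meets base)
DTI: 2,125 ÷ 5,150 = 41.3%, over the 40% base limit.
Reserves: 2,810 ÷ 370 = 7.6 months (meets 2-month minimum)
DTI 41.3% is within the 40%–44% exception band; checking compensating factors.
Reserves 7.6 < 12 months; credit score 764 ≥ 720.
Compensating-factor requirement not fully met.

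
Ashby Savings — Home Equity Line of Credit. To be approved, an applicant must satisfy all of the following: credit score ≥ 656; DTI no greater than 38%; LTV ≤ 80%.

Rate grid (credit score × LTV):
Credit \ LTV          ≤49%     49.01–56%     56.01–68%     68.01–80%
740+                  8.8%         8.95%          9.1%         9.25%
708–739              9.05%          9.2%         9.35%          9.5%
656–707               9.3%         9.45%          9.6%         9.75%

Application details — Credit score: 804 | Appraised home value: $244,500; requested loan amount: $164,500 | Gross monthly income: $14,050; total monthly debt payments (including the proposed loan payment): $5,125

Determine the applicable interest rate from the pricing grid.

9.1%

Credit score 804 ≥ 656; Debt-to-income = 5,125/14,050 = 36.5% — meets 38% limit
Loan-to-value = 164,500/244,500 = 67.3% — pass (80% max)
Score 804 is in the 740+ band; LTV 67.3% is in the 56.01–68% band → 9.1%.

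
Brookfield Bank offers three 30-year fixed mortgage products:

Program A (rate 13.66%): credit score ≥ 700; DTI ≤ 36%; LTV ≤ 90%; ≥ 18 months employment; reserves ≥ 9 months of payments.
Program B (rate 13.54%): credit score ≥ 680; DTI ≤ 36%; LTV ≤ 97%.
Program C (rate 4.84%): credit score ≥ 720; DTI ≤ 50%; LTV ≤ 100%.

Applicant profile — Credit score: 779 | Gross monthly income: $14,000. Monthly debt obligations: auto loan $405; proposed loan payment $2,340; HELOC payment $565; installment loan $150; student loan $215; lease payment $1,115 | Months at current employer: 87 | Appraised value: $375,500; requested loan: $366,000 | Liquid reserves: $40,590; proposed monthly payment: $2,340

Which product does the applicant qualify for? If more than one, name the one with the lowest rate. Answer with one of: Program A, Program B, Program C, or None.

Total debts = (405 + 2,340 + 565 + 150 + 215 + 1,115) = 4,790; DTI = 4,790/14,000 = 34.2%.
LTV = 366,000/375,500 = 97.5%.
Reserves = 40,590/2,340 = 17.3 months.
Program A: score 779 ≥ 700; DTI 34.2% ≤ 36%; LTV 97.5% > 90%; employment 87 ≥ 18 mo; reserves 17.3 ≥ 9 mo → does not qualify.
Program B: score 779 ≥ 680; DTI 34.2% ≤ 36%; LTV 97.5% > 97% → does not qualify.
Program C: score 779 ≥ 720; DTI 34.2% ≤ 50%; LTV 97.5% ≤ 100% → qualifies.

Program C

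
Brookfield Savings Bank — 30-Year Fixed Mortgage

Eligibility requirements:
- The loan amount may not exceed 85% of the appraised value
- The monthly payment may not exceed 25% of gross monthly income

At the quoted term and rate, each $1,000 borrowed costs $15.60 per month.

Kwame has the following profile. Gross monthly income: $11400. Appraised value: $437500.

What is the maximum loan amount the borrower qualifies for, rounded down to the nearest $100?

Payment cap: 25% × $11,400 = $2,850/month.
At $15.60 per $1,000, that supports 2,850/15.60 × 1,000 ≈ $182,692 → $182,600.
LTV cap: 85% × $437,500 = $371,875 → $371,800.
Binding constraint: payment-to-income.

$182,600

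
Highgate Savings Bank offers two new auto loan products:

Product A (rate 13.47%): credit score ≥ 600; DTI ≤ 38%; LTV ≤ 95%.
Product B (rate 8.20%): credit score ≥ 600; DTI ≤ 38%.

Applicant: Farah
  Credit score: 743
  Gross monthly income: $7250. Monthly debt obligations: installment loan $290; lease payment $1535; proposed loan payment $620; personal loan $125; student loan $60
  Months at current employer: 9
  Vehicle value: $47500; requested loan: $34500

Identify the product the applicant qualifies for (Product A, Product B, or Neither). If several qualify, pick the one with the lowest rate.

Product B

Total debts = (290 + 1,535 + 620 + 125 + 60) = 2,630; DTI = 2,630/7,250 = 36.3%.
LTV = 34,500/47,500 = 72.6%.
Product A: score 743 ≥ 600; DTI 36.3% ≤ 38%; LTV 72.6% ≤ 95% → qualifies.
Product B: score 743 ≥ 600; DTI 36.3% ≤ 38% → qualifies.
Qualifying: Product A, Product B. Lowest rate is 8.20% → Product B.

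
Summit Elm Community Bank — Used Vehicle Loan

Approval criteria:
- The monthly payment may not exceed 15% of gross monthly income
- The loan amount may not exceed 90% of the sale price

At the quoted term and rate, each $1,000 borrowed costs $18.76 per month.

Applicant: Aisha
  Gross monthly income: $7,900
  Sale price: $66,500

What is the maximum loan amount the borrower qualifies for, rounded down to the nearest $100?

Payment cap: 15% × $7,900 = $1,185/month.
At $18.76 per $1,000, that supports 1,185/18.76 × 1,000 ≈ $63,166 → $63,100.
LTV cap: 90% × $66,500 = $59,850 → $59,800.
Binding constraint: loan-to-value.

$59,800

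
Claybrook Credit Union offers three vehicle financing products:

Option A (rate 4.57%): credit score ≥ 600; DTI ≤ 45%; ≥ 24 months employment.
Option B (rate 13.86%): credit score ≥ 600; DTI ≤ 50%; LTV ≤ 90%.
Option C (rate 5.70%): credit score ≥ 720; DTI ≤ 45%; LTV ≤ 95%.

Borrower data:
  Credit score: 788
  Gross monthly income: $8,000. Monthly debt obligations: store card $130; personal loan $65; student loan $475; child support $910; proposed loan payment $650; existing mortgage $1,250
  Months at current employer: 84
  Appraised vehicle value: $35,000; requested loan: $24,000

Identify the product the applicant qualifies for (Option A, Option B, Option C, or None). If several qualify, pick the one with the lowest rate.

Total debts = (130 + 65 + 475 + 910 + 650 + 1,250) = 3,480; DTI = 3,480/8,000 = 43.5%.
LTV = 24,000/35,000 = 68.6%.
Option A: score 788 ≥ 600; DTI 43.5% ≤ 45%; employment 84 ≥ 24 mo → qualifies.
Option B: score 788 ≥ 600; DTI 43.5% ≤ 50%; LTV 68.6% ≤ 90% → qualifies.
Option C: score 788 ≥ 720; DTI 43.5% ≤ 45%; LTV 68.6% ≤ 95% → qualifies.
Qualifying: Option A, Option B, Option C. Lowest rate is 4.57% → Option A.

Option A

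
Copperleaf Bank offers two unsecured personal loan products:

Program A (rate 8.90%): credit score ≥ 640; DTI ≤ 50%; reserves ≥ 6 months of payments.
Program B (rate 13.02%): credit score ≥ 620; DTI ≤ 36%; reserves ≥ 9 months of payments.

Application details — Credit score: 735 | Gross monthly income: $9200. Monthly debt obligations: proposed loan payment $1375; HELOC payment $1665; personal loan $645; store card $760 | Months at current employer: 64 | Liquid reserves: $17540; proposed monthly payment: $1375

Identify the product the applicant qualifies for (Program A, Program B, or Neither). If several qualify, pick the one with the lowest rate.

Total debts = (1,375 + 1,665 + 645 + 760) = 4,445; DTI = 4,445/9,200 = 48.3%.
Reserves = 17,540/1,375 = 12.8 months.
Program A: score 735 ≥ 640; DTI 48.3% ≤ 50%; reserves 12.8 ≥ 6 mo → qualifies.
Program B: score 735 ≥ 620; DTI 48.3% > 36%; reserves 12.8 ≥ 9 mo → does not qualify.

Program A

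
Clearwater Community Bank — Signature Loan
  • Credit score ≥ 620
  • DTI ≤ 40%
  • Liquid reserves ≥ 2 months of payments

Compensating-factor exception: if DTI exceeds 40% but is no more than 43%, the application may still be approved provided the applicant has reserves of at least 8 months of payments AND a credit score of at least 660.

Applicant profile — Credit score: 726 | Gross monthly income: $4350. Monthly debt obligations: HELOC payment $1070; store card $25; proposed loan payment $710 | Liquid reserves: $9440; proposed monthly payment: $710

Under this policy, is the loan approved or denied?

Credit score 726 ≥ 620 (meets base)
Total debts = (1,070 + 25 + 710) = 1,805. DTI = 1,805/4,350 = 41.5% > 40% — standard DTI limit exceeded.
Reserves: 9,440 ÷ 710 = 13.3 months (meets 2-month minimum)
41.5% falls in the override range (40%–43%), so the compensating-factor test applies.
Reserves 13.3 ≥ 8 months; credit score 726 ≥ 660.
Both override conditions satisfied; DTI exception granted.

Approved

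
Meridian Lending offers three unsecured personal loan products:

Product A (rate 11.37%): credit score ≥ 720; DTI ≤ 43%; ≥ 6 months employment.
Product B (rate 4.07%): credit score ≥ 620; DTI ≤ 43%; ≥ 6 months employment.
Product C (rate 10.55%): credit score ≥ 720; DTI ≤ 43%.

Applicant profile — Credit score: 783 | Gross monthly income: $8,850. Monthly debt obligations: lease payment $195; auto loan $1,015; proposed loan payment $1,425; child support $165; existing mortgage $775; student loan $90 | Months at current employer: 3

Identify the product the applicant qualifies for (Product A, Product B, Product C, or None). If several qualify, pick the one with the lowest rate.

Total debts = (195 + 1,015 + 1,425 + 165 + 775 + 90) = 3,665; DTI = 3,665/8,850 = 41.4%.
Product A: score 783 ≥ 720; DTI 41.4% ≤ 43%; employment 3 < 6 mo → does not qualify.
Product B: score 783 ≥ 620; DTI 41.4% ≤ 43%; employment 3 < 6 mo → does not qualify.
Product C: score 783 ≥ 720; DTI 41.4% ≤ 43% → qualifies.

Product C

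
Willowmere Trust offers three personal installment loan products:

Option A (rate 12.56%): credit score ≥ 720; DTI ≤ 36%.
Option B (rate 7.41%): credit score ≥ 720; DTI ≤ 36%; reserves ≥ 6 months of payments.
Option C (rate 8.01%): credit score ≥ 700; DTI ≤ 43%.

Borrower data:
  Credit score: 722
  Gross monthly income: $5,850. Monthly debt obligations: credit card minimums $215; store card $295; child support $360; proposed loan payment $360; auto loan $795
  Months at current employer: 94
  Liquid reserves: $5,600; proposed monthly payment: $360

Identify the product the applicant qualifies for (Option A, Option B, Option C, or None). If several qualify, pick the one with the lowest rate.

Option B

Total debts = (215 + 295 + 360 + 360 + 795) = 2,025; DTI = 2,025/5,850 = 34.6%.
Reserves = 5,600/360 = 15.6 months.
Option A: score 722 ≥ 720; DTI 34.6% ≤ 36% → qualifies.
Option B: score 722 ≥ 720; DTI 34.6% ≤ 36%; reserves 15.6 ≥ 6 mo → qualifies.
Option C: score 722 ≥ 700; DTI 34.6% ≤ 43% → qualifies.
Qualifying: Option A, Option B, Option C. Lowest rate is 7.41% → Option B.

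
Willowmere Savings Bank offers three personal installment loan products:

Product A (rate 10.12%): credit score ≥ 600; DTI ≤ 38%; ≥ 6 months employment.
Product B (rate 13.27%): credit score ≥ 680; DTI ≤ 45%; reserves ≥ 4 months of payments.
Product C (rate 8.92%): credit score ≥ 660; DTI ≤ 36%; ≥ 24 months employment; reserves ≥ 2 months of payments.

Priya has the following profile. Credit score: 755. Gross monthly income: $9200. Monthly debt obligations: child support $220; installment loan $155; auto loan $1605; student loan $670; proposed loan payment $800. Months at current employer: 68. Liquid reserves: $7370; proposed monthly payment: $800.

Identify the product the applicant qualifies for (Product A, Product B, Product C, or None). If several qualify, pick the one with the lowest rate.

Total debts = (220 + 155 + 1,605 + 670 + 800) = 3,450; DTI = 3,450/9,200 = 37.5%.
Reserves = 7,370/800 = 9.2 months.
Product A: score 755 ≥ 600; DTI 37.5% ≤ 38%; employment 68 ≥ 6 mo → qualifies.
Product B: score 755 ≥ 680; DTI 37.5% ≤ 45%; reserves 9.2 ≥ 4 mo → qualifies.
Product C: score 755 ≥ 660; DTI 37.5% > 36%; employment 68 ≥ 24 mo; reserves 9.2 ≥ 2 mo → does not qualify.
Qualifying: Product A, Product B. Lowest rate is 10.12% → Product A.

Product A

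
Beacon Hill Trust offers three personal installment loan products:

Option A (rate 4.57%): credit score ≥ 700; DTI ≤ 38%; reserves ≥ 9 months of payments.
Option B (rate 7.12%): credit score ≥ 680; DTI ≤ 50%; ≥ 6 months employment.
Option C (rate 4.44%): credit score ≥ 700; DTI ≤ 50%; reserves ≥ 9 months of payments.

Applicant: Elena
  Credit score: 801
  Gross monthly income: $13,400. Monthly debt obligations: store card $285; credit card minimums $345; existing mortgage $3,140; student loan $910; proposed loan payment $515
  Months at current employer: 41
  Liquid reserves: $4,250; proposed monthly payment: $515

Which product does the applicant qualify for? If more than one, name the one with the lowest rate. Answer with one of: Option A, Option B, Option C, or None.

Total debts = (285 + 345 + 3,140 + 910 + 515) = 5,195; DTI = 5,195/13,400 = 38.8%.
Reserves = 4,250/515 = 8.3 months.
Option A: score 801 ≥ 700; DTI 38.8% > 38%; reserves 8.3 < 9 mo → does not qualify.
Option B: score 801 ≥ 680; DTI 38.8% ≤ 50%; employment 41 ≥ 6 mo → qualifies.
Option C: score 801 ≥ 700; DTI 38.8% ≤ 50%; reserves 8.3 < 9 mo → does not qualify.

Option B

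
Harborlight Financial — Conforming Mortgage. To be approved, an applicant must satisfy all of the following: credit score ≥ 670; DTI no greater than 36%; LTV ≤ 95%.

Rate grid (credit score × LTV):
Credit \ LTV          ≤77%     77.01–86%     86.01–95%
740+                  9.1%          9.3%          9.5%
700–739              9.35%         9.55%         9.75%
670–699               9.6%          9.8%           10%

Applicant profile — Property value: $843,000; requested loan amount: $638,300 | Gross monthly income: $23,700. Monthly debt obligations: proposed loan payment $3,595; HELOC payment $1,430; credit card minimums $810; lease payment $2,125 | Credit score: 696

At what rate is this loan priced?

9.6%

Credit score 696 ≥ 670; Total monthly debts = (3,595 + 1,430 + 810 + 2,125) = 7,960. DTI: 7,960 ÷ 23,700 = 33.6%, within the 36% cap
LTV = 638,300/843,000 = 75.7% ≤ 95%
Score 696 is in the 670–699 band; LTV 75.7% is in the ≤77% band → 9.6%.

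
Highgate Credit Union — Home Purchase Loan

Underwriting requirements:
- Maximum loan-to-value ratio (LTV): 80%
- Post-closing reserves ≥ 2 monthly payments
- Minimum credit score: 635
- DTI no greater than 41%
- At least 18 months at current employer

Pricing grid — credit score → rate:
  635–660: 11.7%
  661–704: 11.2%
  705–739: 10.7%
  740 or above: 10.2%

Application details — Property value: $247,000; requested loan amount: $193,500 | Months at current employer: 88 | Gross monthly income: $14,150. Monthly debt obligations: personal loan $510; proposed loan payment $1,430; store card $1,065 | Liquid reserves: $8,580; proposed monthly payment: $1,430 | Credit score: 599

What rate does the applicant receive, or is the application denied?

Credit score 599 < 635 (below minimum)
Loan-to-value = 193,500/247,000 = 78.3% — pass (80% max)
Reserves: 8,580 ÷ 1,430 = 6.0 months (meets 2-month minimum)
Employment 88 ≥ 18 months
Total monthly debts = (510 + 1,430 + 1,065) = 3,005. DTI: 3,005 ÷ 14,150 = 21.2%, within the 41% cap
Not all requirements met → denied.

Denied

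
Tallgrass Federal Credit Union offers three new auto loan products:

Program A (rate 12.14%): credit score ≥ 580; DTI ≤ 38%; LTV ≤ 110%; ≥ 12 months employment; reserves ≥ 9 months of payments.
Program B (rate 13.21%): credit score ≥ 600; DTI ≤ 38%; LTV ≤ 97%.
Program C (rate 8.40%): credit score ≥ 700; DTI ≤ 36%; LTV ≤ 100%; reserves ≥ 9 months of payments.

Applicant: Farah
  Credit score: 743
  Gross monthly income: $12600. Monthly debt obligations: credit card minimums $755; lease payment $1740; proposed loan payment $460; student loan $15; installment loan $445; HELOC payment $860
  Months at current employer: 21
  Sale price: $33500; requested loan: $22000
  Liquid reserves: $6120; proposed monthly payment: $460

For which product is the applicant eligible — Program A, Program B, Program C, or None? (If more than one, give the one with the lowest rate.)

Total debts = (755 + 1,740 + 460 + 15 + 445 + 860) = 4,275; DTI = 4,275/12,600 = 33.9%.
LTV = 22,000/33,500 = 65.7%.
Reserves = 6,120/460 = 13.3 months.
Program A: score 743 ≥ 580; DTI 33.9% ≤ 38%; LTV 65.7% ≤ 110%; employment 21 ≥ 12 mo; reserves 13.3 ≥ 9 mo → qualifies.
Program B: score 743 ≥ 600; DTI 33.9% ≤ 38%; LTV 65.7% ≤ 97% → qualifies.
Program C: score 743 ≥ 700; DTI 33.9% ≤ 36%; LTV 65.7% ≤ 100%; reserves 13.3 ≥ 9 mo → qualifies.
Qualifying: Program A, Program B, Program C. Lowest rate is 8.40% → Program C.

Program C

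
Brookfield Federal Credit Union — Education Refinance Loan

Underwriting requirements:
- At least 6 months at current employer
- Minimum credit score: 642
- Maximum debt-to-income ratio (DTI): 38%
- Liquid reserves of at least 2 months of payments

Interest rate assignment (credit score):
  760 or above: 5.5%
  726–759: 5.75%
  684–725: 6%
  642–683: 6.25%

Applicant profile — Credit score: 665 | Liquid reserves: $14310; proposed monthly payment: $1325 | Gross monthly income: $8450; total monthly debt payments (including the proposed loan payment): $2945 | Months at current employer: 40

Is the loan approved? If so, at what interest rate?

Credit score 665 ≥ 642 (meets minimum)
Reserves = 14,310/1,325 = 10.8 months ≥ 2
DTI = 2,945/8,450 = 34.9% ≤ 38%
Employment 40 ≥ 6 months
All requirements met. Score 665 falls in the 642–683 tier → 6.25%.

Approved at 6.25%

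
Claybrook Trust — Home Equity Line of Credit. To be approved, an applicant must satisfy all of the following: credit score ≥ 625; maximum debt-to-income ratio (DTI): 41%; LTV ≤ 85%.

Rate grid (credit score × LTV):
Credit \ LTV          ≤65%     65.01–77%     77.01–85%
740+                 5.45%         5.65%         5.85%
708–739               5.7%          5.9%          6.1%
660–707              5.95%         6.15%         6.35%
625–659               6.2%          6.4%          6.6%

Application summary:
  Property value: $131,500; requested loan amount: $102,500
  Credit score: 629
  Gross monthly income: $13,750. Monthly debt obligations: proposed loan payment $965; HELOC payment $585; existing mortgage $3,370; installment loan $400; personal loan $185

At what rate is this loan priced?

Credit score 629 ≥ 625; Total monthly debts = (965 + 585 + 3,370 + 400 + 185) = 5,505. Debt-to-income = 5,505/13,750 = 40% — meets 41% limit
Loan-to-value = 102,500/131,500 = 77.9% — pass (85% max)
Row: 629 falls in 625–659. Column: 77.9% falls in 77.01–85%. Rate = 6.6%.

6.6%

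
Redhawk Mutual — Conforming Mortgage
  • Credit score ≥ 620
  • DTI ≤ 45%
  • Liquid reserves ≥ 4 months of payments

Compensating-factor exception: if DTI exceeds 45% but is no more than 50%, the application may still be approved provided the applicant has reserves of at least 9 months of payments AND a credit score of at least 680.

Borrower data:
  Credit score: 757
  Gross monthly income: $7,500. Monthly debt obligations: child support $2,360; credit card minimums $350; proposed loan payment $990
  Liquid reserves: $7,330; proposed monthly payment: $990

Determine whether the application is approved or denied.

Denied

Credit score 757 ≥ 620 (meets base)
Total debts = (2,360 + 350 + 990) = 3,700. DTI = 3,700/7,500 = 49.3% > 45% — standard DTI limit exceeded.
Reserves = 7,330/990 = 7.4 months ≥ 4
49.3% falls in the override range (45%–50%), so the compensating-factor test applies.
Override check — reserves: 7.4 mo (short of 9); score: 757 (ok).
Compensating-factor requirement not fully met.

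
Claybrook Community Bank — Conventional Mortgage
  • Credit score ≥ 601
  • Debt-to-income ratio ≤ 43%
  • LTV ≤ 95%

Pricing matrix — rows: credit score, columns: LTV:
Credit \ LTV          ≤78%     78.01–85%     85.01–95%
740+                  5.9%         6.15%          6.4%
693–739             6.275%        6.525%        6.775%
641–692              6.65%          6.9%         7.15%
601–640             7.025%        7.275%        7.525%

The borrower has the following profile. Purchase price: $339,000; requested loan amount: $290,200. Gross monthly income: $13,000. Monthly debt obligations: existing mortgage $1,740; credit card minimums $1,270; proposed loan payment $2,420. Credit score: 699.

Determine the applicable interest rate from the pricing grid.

Credit score 699 ≥ 601; Total monthly debts = (1,740 + 1,270 + 2,420) = 5,430. DTI: 5,430 ÷ 13,000 = 41.8%, within the 43% cap
LTV = 290,200/339,000 = 85.6% ≤ 95%
Score 699 is in the 693–739 band; LTV 85.6% is in the 85.01–95% band → 6.775%.

6.775%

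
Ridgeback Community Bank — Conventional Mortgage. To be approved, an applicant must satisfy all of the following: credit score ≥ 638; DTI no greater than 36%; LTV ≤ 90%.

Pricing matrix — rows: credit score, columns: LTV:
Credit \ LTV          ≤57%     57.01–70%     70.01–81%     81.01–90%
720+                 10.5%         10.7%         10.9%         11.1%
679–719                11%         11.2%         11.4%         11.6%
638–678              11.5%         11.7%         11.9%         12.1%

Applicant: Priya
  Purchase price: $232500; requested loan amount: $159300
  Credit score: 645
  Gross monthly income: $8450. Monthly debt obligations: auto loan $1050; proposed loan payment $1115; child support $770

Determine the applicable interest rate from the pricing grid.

11.7%

Credit score 645 ≥ 638; Total monthly debts = (1,050 + 1,115 + 770) = 2,935. DTI: 2,935 ÷ 8,450 = 34.7%, within the 36% cap
Loan-to-value = 159,300/232,500 = 68.5% — pass (90% max)
Credit 645 → row 638–678; LTV 68.5% → column 57.01–70%. Grid cell → 11.7%.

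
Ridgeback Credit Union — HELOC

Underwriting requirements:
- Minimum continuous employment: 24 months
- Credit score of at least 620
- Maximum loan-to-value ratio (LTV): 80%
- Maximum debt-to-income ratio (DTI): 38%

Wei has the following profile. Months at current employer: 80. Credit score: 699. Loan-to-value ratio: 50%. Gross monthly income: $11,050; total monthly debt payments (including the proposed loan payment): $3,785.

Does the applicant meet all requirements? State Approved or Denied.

Employment 80 ≥ 24 months
Credit score 699 ≥ 620 (meets)
LTV 50% — within 80%
Debt-to-income = 3,785/11,050 = 34.3% — meets 38% limit
All criteria satisfied.

Approved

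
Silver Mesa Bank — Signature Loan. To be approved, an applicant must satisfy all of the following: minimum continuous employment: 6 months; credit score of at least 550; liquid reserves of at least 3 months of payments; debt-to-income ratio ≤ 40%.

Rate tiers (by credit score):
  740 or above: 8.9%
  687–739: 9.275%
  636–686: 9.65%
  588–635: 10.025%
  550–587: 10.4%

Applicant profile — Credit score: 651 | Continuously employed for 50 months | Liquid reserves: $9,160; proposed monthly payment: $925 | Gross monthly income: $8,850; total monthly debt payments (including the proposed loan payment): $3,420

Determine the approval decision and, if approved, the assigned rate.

Credit score 651 ≥ 550 (meets minimum)
Employment 50 ≥ 6 months
Liquid reserves cover 9,160/925 = 9.9 months — ≥ 3 required
DTI: 3,420 ÷ 8,850 = 38.6%, within the 40% cap
All requirements met. Score 651 falls in the 636–686 tier → 9.65%.

Approved at 9.65%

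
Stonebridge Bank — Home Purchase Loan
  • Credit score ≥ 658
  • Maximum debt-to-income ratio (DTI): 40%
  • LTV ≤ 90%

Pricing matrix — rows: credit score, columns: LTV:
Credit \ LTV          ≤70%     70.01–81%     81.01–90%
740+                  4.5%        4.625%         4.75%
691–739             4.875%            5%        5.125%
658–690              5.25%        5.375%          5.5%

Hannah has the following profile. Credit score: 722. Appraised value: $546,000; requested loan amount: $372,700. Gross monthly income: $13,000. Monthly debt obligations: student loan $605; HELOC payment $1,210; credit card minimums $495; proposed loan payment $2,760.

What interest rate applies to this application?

Credit score 722 ≥ 658; Total monthly debts = (605 + 1,210 + 495 + 2,760) = 5,070. DTI = 5,070/13,000 = 39% ≤ 40%
LTV: 372,700 ÷ 546,000 = 68.3%, within 90% cap
Credit 722 → row 691–739; LTV 68.3% → column ≤70%. Grid cell → 4.875%.

4.875%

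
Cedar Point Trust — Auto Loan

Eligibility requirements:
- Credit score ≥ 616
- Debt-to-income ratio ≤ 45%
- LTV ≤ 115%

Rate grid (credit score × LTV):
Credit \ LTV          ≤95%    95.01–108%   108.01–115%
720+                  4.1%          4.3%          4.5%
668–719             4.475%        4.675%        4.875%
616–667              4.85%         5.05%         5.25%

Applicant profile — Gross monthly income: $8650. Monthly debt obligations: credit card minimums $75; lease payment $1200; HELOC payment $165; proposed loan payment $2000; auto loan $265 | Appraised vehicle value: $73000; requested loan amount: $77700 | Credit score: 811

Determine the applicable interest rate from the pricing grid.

Credit score 811 ≥ 616; Total monthly debts = (75 + 1,200 + 165 + 2,000 + 265) = 3,705. DTI: 3,705 ÷ 8,650 = 42.8%, within the 45% cap
LTV: 77,700 ÷ 73,000 = 106.4%, within 115% cap
Credit 811 → row 720+; LTV 106.4% → column 95.01–108%. Grid cell → 4.3%.

4.3%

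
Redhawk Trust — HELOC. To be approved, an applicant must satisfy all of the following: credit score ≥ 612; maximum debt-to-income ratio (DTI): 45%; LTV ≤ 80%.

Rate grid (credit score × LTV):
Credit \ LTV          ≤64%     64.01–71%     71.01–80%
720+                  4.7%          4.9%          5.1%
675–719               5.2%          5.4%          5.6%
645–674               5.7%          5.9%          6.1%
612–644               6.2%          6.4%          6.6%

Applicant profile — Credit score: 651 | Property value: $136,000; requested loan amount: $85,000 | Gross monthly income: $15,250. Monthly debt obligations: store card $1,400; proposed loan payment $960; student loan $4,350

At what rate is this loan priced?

5.7%

Credit score 651 ≥ 612; Total monthly debts = (1,400 + 960 + 4,350) = 6,710. DTI = 6,710/15,250 = 44% ≤ 45%
Loan-to-value = 85,000/136,000 = 62.5% — pass (80% max)
Credit 651 → row 645–674; LTV 62.5% → column ≤64%. Grid cell → 5.7%.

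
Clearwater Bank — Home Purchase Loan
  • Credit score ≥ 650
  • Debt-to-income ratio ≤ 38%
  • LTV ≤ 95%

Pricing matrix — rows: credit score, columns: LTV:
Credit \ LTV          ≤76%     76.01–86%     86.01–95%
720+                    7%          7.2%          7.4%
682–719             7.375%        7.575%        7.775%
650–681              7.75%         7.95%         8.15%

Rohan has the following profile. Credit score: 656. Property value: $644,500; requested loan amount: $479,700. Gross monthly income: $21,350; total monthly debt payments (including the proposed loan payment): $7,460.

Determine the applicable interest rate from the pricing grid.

Credit score 656 ≥ 650; DTI = 7,460/21,350 = 34.9% ≤ 38%
Loan-to-value = 479,700/644,500 = 74.4% — pass (95% max)
Credit 656 → row 650–681; LTV 74.4% → column ≤76%. Grid cell → 7.75%.

7.75%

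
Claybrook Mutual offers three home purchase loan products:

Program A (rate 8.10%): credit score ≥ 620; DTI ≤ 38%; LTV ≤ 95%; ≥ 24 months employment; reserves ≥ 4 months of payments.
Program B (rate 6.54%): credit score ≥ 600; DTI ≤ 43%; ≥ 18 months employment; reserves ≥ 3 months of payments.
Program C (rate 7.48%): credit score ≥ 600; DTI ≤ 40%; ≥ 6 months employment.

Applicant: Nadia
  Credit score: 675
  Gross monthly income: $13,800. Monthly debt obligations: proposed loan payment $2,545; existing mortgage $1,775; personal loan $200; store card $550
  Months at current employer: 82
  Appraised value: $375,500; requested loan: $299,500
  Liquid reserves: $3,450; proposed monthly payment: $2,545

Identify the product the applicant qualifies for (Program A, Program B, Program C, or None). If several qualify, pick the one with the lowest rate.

Total debts = (2,545 + 1,775 + 200 + 550) = 5,070; DTI = 5,070/13,800 = 36.7%.
LTV = 299,500/375,500 = 79.8%.
Reserves = 3,450/2,545 = 1.4 months.
Program A: score 675 ≥ 620; DTI 36.7% ≤ 38%; LTV 79.8% ≤ 95%; employment 82 ≥ 24 mo; reserves 1.4 < 4 mo → does not qualify.
Program B: score 675 ≥ 600; DTI 36.7% ≤ 43%; employment 82 ≥ 18 mo; reserves 1.4 < 3 mo → does not qualify.
Program C: score 675 ≥ 600; DTI 36.7% ≤ 40%; employment 82 ≥ 6 mo → qualifies.

Program C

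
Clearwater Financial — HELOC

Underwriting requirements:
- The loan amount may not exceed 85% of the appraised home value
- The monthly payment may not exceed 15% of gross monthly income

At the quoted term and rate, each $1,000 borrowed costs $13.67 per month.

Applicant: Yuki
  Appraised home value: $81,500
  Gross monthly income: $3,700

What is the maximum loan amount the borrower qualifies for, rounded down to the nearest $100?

Payment cap: 15% × $3,700 = $555/month.
At $13.67 per $1,000, that supports 555/13.67 × 1,000 ≈ $40,599 → $40,500.
LTV cap: 85% × $81,500 = $69,275 → $69,200.
Binding constraint: payment-to-income.

$40,500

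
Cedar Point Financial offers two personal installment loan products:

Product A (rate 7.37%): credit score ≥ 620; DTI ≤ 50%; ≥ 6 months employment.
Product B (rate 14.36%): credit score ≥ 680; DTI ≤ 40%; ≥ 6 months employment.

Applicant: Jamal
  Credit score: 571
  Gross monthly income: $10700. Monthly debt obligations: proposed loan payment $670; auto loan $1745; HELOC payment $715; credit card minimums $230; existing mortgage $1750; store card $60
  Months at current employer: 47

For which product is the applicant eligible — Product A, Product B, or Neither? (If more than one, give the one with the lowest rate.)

Neither

Total debts = (670 + 1,745 + 715 + 230 + 1,750 + 60) = 5,170; DTI = 5,170/10,700 = 48.3%.
Product A: score 571 < 620; DTI 48.3% ≤ 50%; employment 47 ≥ 6 mo → does not qualify.
Product B: score 571 < 680; DTI 48.3% > 40%; employment 47 ≥ 6 mo → does not qualify.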